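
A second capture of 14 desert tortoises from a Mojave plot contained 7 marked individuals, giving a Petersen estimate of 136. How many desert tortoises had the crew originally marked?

M = 68

From N = M·C/R: M = N·R / C = 136·7 / 14 = 952 / 14 = 68.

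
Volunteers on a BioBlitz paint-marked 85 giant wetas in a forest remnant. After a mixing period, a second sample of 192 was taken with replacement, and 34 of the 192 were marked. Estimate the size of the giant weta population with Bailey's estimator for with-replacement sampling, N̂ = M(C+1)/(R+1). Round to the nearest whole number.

N ≈ 469

N̂ = 85·(192+1)/(34+1) = 85·193/35 = 16405/35 ≈ 468.7 → 469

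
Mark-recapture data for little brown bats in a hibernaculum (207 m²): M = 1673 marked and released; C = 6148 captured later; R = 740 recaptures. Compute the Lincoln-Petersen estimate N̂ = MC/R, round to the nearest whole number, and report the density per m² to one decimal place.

N̂ = 1673·6148/740 = 10285604/740 ≈ 13899.46 → 13899
Density = N̂ / area = 13899 / 207 ≈ 67.14 → 67.1 per m²

density ≈ 67.1 little brown bats per m²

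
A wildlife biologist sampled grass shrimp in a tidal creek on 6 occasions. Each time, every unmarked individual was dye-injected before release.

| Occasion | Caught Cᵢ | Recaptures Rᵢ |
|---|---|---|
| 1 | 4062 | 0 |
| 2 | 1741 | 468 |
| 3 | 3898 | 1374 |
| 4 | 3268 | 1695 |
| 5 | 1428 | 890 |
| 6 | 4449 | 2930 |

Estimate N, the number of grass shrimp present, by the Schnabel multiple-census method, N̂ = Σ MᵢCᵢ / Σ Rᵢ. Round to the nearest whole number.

Marked at large before each occasion: Mᵢ = Σⱼ<ᵢ (Cⱼ − Rⱼ) → M1=0, M2=4062, M3=5335, M4=7859, M5=9432, M6=9970
Σ MᵢCᵢ = 0·4062 + 4062·1741 + 5335·3898 + 7859·3268 + 9432·1428 + 9970·4449 = 0 + 7071942 + 20795830 + 25683212 + 13468896 + 44356530 = 111376410
Σ Rᵢ = 0 + 468 + 1374 + 1695 + 890 + 2930 = 7357
N̂ = 111376410 / 7357 ≈ 15138.8 → 15139

N ≈ 15,139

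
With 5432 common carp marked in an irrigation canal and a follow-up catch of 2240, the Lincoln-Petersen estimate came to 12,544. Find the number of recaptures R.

From N = M·C/R: R = M·C / N = 5432·2240 / 12544 = 12167680 / 12544 = 970.

R = 970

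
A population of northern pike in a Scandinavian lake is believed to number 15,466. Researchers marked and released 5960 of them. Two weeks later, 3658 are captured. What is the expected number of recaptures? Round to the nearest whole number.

expected recaptures ≈ 1410

The marked fraction of the population is 5960/15466, so in a sample of 3658 expect C·(M/N) marked.
E[R] = 5960 × 3658 / 15466 = 21801680 / 15466 ≈ 1409.7 → 1410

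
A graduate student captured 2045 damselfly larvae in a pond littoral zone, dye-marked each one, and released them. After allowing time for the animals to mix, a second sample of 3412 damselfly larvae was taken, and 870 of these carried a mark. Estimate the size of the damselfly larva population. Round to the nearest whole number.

N ≈ 8020

N = (2045 × 3412) / 870 = 6977540 / 870 ≈ 8020.2 → 8020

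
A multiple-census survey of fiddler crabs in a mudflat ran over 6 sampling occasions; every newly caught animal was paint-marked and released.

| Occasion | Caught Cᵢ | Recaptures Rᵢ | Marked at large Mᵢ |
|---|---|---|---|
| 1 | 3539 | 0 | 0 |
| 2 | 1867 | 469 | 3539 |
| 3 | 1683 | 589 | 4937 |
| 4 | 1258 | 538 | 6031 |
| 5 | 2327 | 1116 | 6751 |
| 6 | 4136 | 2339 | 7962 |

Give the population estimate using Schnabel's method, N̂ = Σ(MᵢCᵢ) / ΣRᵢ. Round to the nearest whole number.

N ≈ 14,085

Σ MᵢCᵢ = 0·3539 + 3539·1867 + 4937·1683 + 6031·1258 + 6751·2327 + 7962·4136 = 0 + 6607313 + 8308971 + 7586998 + 15709577 + 32930832 = 71143691
Σ Rᵢ = 0 + 469 + 589 + 538 + 1116 + 2339 = 5051
N̂ = 71143691 / 5051 ≈ 14085.1 → 14085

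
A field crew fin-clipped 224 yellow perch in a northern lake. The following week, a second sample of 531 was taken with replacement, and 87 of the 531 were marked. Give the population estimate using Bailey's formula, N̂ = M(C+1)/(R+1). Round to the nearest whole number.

N̂ = 224·(531+1)/(87+1) = 224·532/88 = 119168/88 ≈ 1354.2 → 1354

N ≈ 1354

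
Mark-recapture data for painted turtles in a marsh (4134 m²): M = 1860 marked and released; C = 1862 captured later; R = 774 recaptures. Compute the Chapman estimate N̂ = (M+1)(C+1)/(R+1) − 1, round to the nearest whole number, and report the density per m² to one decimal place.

N̂ = 1861·1863/775 − 1 = 3467043/775 − 1 ≈ 4472.6 → 4473
Density = N̂ / area = 4473 / 4134 ≈ 1.08 → 1.1 per m²

density ≈ 1.1 painted turtles per m²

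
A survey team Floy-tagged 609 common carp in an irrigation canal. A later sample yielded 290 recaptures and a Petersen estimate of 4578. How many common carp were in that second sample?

C = 2180

From N = M·C/R: C = N·R / M = 4578·290 / 609 = 1327620 / 609 = 2180.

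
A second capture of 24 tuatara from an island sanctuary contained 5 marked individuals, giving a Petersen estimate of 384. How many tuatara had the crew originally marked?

M = 80

From N = M·C/R: M = N·R / C = 384·5 / 24 = 1920 / 24 = 80.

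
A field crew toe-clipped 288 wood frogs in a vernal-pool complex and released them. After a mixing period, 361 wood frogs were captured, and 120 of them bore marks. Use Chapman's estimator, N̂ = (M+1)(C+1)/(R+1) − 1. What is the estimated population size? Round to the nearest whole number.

N̂ = (288+1)(361+1)/(120+1) − 1 = 289·362/121 − 1
= 104618/121 − 1 ≈ 864.6 − 1 ≈ 863.6 → 864

N ≈ 864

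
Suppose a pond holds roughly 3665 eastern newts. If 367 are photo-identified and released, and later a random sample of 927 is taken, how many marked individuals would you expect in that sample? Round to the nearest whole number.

expected recaptures ≈ 93

Expected recaptures E[R] = M·C / N.
E[R] = 367 × 927 / 3665 = 340209 / 3665 ≈ 92.8 → 93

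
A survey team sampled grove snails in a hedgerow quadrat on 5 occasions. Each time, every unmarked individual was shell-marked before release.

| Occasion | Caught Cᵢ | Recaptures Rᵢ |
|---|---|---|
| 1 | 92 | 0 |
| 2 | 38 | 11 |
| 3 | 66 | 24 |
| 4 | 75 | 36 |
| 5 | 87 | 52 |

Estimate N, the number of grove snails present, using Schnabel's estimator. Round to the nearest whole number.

N ≈ 332

Marked at large before each occasion: Mᵢ = Σⱼ<ᵢ (Cⱼ − Rⱼ) → M1=0, M2=92, M3=119, M4=161, M5=200
Σ MᵢCᵢ = 0·92 + 92·38 + 119·66 + 161·75 + 200·87 = 0 + 3496 + 7854 + 12075 + 17400 = 40825
Σ Rᵢ = 0 + 11 + 24 + 36 + 52 = 123
N̂ = 40825 / 123 ≈ 331.9 → 332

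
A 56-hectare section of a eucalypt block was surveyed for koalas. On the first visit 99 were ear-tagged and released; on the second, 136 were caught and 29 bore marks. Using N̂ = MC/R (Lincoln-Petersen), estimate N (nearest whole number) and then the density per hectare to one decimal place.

N̂ = 99·136/29 = 13464/29 ≈ 464.3 → 464
Density = N̂ / area = 464 / 56 ≈ 8.29 → 8.3 per hectare

density ≈ 8.3 koalas per hectare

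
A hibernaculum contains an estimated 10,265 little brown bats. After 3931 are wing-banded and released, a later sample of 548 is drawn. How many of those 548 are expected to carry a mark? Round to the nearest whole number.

The marked fraction of the population is 3931/10265, so in a sample of 548 expect C·(M/N) marked.
E[R] = 3931 × 548 / 10265 = 2154188 / 10265 ≈ 209.9 → 210

expected recaptures ≈ 210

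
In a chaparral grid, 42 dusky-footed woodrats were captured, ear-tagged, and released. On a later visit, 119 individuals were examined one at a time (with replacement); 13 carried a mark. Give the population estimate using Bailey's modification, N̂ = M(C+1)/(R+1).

N = 360

N̂ = 42·(119+1)/(13+1) = 42·120/14 = 5040/14 = 360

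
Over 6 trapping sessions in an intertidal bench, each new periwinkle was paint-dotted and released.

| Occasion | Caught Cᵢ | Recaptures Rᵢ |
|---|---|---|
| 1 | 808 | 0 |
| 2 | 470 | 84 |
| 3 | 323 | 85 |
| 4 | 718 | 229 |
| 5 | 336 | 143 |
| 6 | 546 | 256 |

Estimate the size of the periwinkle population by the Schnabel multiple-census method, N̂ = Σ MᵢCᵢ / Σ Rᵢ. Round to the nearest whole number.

Marked at large before each occasion: Mᵢ = Σⱼ<ᵢ (Cⱼ − Rⱼ) → M1=0, M2=808, M3=1194, M4=1432, M5=1921, M6=2114
Σ MᵢCᵢ = 0·808 + 808·470 + 1194·323 + 1432·718 + 1921·336 + 2114·546 = 0 + 379760 + 385662 + 1028176 + 645456 + 1154244 = 3593298
Σ Rᵢ = 0 + 84 + 85 + 229 + 143 + 256 = 797
N̂ = 3593298 / 797 ≈ 4508.5 → 4509

N ≈ 4509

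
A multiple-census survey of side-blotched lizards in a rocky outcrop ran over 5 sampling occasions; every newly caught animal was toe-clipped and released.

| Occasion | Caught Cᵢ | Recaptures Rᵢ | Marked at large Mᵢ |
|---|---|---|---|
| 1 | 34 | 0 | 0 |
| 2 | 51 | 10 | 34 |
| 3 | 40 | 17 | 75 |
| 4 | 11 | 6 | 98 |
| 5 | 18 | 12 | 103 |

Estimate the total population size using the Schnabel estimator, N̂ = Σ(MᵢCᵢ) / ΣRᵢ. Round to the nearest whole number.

N ≈ 170

Σ MᵢCᵢ = 0·34 + 34·51 + 75·40 + 98·11 + 103·18 = 0 + 1734 + 3000 + 1078 + 1854 = 7666
Σ Rᵢ = 0 + 10 + 17 + 6 + 12 = 45
N̂ = 7666 / 45 ≈ 170.4 → 170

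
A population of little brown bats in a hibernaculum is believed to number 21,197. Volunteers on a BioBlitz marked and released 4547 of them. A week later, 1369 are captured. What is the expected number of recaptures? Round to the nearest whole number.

Expected recaptures E[R] = M·C / N.
E[R] = 4547 × 1369 / 21197 = 6224843 / 21197 ≈ 293.7 → 294

expected recaptures ≈ 294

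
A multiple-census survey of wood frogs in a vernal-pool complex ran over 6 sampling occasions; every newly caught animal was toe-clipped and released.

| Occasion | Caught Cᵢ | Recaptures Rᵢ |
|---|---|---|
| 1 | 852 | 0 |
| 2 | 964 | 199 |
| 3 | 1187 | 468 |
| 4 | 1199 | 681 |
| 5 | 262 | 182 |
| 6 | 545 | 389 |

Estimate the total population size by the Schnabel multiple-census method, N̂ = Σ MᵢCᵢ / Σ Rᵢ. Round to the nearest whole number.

N ≈ 4111

Marked at large before each occasion: Mᵢ = Σⱼ<ᵢ (Cⱼ − Rⱼ) → M1=0, M2=852, M3=1617, M4=2336, M5=2854, M6=2934
Σ MᵢCᵢ = 0·852 + 852·964 + 1617·1187 + 2336·1199 + 2854·262 + 2934·545 = 0 + 821328 + 1919379 + 2800864 + 747748 + 1599030 = 7888349
Σ Rᵢ = 0 + 199 + 468 + 681 + 182 + 389 = 1919
N̂ = 7888349 / 1919 ≈ 4110.7 → 4111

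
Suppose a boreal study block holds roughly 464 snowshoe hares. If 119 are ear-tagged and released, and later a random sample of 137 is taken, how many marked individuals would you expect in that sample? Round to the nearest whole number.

Expected recaptures E[R] = M·C / N.
E[R] = 119 × 137 / 464 = 16303 / 464 ≈ 35.1 → 35

expected recaptures ≈ 35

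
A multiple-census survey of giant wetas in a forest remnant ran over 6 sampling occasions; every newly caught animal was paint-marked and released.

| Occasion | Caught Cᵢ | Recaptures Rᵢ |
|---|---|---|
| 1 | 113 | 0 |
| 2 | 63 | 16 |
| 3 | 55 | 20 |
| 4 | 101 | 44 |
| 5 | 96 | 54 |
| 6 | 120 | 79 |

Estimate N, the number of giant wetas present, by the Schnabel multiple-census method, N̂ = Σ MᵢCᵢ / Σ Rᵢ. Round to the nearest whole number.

N ≈ 446

Marked at large before each occasion: Mᵢ = Σⱼ<ᵢ (Cⱼ − Rⱼ) → M1=0, M2=113, M3=160, M4=195, M5=252, M6=294
Σ MᵢCᵢ = 0·113 + 113·63 + 160·55 + 195·101 + 252·96 + 294·120 = 0 + 7119 + 8800 + 19695 + 24192 + 35280 = 95086
Σ Rᵢ = 0 + 16 + 20 + 44 + 54 + 79 = 213
N̂ = 95086 / 213 ≈ 446.4 → 446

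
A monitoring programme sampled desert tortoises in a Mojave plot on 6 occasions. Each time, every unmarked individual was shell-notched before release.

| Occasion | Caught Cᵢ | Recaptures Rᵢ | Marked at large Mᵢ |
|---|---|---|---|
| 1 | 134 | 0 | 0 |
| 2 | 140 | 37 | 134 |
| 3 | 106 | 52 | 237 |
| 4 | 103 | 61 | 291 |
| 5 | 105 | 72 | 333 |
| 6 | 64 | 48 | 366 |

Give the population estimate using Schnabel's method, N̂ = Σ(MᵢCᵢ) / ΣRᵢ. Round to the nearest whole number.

N ≈ 490

Σ MᵢCᵢ = 0·134 + 134·140 + 237·106 + 291·103 + 333·105 + 366·64 = 0 + 18760 + 25122 + 29973 + 34965 + 23424 = 132244
Σ Rᵢ = 0 + 37 + 52 + 61 + 72 + 48 = 270
N̂ = 132244 / 270 ≈ 489.8 → 490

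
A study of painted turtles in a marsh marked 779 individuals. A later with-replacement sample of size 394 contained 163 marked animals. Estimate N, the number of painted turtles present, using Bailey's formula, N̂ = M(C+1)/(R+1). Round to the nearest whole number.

N ≈ 1876

N̂ = 779·(394+1)/(163+1) = 779·395/164 = 307705/164 ≈ 1876.2 → 1876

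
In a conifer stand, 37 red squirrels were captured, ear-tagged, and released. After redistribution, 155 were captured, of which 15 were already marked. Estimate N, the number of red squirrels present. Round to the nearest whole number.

If marked individuals mix randomly, R/C ≈ M/N, giving N ≈ M·C/R.
N = (37 × 155) / 15 = 5735 / 15 ≈ 382.3 → 382

N ≈ 382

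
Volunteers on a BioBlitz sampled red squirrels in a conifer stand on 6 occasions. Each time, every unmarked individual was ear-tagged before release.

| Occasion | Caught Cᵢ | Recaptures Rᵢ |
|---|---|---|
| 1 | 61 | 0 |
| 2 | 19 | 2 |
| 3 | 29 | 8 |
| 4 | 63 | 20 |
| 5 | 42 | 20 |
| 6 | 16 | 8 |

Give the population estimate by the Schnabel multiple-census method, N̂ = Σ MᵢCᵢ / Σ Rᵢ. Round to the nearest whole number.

N ≈ 315

Marked at large before each occasion: Mᵢ = Σⱼ<ᵢ (Cⱼ − Rⱼ) → M1=0, M2=61, M3=78, M4=99, M5=142, M6=164
Σ MᵢCᵢ = 0·61 + 61·19 + 78·29 + 99·63 + 142·42 + 164·16 = 0 + 1159 + 2262 + 6237 + 5964 + 2624 = 18246
Σ Rᵢ = 0 + 2 + 8 + 20 + 20 + 8 = 58
N̂ = 18246 / 58 ≈ 314.6 → 315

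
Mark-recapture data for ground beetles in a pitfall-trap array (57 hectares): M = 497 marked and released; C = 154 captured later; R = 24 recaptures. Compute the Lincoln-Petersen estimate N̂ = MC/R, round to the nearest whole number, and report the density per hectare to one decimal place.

density ≈ 55.9 ground beetles per hectare

N̂ = 497·154/24 = 76538/24 ≈ 3189.1 → 3189
Density = N̂ / area = 3189 / 57 ≈ 55.947 → 55.9 per hectare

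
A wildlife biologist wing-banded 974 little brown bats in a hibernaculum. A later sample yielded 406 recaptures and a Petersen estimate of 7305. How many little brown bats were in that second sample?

C = 3045

From N = M·C/R: C = N·R / M = 7305·406 / 974 = 2965830 / 974 = 3045.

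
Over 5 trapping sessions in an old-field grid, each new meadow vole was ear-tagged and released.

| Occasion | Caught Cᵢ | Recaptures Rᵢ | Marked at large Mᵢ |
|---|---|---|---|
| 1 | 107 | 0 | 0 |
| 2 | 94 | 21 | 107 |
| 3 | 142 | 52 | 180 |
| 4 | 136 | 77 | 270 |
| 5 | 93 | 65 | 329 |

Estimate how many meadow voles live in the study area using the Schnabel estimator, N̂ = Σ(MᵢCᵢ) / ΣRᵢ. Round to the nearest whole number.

N ≈ 479

Σ MᵢCᵢ = 0·107 + 107·94 + 180·142 + 270·136 + 329·93 = 0 + 10058 + 25560 + 36720 + 30597 = 102935
Σ Rᵢ = 0 + 21 + 52 + 77 + 65 = 215
N̂ = 102935 / 215 ≈ 478.8 → 479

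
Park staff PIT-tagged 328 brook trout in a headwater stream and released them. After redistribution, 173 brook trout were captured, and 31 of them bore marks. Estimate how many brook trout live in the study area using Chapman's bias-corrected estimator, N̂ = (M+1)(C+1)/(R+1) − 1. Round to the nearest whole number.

N ≈ 1788

N̂ = (328+1)(173+1)/(31+1) − 1 = 329·174/32 − 1
= 57246/32 − 1 ≈ 1788.9 − 1 ≈ 1787.9 → 1788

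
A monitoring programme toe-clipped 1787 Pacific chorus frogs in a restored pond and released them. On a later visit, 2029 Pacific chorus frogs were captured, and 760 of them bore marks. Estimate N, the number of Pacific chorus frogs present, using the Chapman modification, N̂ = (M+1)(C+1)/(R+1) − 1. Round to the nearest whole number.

N̂ = (1787+1)(2029+1)/(760+1) − 1 = 1788·2030/761 − 1
= 3629640/761 − 1 ≈ 4769.6 − 1 ≈ 4768.6 → 4769

N ≈ 4769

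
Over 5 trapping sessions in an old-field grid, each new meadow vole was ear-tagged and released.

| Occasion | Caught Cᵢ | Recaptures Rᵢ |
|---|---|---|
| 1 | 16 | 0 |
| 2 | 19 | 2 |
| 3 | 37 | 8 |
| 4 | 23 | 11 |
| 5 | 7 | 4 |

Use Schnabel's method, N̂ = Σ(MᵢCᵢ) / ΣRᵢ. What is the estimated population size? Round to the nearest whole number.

Marked at large before each occasion: Mᵢ = Σⱼ<ᵢ (Cⱼ − Rⱼ) → M1=0, M2=16, M3=33, M4=62, M5=74
Σ MᵢCᵢ = 0·16 + 16·19 + 33·37 + 62·23 + 74·7 = 0 + 304 + 1221 + 1426 + 518 = 3469
Σ Rᵢ = 0 + 2 + 8 + 11 + 4 = 25
N̂ = 3469 / 25 ≈ 138.8 → 139

N ≈ 139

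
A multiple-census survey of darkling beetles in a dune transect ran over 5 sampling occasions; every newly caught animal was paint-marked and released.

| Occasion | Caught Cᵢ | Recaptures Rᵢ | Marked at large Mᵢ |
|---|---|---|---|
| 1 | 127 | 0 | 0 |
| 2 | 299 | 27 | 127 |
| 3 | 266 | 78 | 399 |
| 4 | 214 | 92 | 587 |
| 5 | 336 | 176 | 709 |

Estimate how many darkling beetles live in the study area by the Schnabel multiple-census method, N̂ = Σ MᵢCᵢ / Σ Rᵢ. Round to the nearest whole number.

N ≈ 1362

Σ MᵢCᵢ = 0·127 + 127·299 + 399·266 + 587·214 + 709·336 = 0 + 37973 + 106134 + 125618 + 238224 = 507949
Σ Rᵢ = 0 + 27 + 78 + 92 + 176 = 373
N̂ = 507949 / 373 ≈ 1361.8 → 1362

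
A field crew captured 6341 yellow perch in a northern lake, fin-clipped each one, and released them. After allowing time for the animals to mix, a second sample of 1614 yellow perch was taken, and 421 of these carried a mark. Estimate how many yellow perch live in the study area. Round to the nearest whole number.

N ≈ 24,310

Lincoln-Petersen assumes M/N = R/C, so N = M·C / R.
N = (6341 × 1614) / 421 = 10234374 / 421 ≈ 24309.7 → 24310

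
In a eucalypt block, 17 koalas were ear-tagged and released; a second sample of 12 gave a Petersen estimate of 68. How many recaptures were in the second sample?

From N = M·C/R: R = M·C / N = 17·12 / 68 = 204 / 68 = 3.

R = 3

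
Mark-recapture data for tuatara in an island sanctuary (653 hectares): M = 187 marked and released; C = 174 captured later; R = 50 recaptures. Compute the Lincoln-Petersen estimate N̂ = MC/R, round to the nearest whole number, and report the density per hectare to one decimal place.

density ≈ 1.0 tuatara per hectare

N̂ = 187·174/50 = 32538/50 ≈ 650.8 → 651
Density = N̂ / area = 651 / 653 ≈ 1.00 → 1.0 per hectare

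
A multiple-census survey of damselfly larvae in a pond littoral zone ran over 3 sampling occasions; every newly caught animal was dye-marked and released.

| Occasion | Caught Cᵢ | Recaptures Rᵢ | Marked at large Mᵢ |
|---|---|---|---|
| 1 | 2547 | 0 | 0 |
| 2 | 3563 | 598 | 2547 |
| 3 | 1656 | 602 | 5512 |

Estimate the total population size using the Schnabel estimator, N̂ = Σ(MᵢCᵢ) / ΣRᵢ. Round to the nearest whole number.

N ≈ 15,169

Σ MᵢCᵢ = 0·2547 + 2547·3563 + 5512·1656 = 0 + 9074961 + 9127872 = 18202833
Σ Rᵢ = 0 + 598 + 602 = 1200
N̂ = 18202833 / 1200 ≈ 15169.0 → 15169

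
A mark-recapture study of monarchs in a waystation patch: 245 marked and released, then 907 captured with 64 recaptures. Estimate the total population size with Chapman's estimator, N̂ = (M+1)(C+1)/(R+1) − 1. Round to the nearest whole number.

N̂ = (245+1)(907+1)/(64+1) − 1 = 246·908/65 − 1
= 223368/65 − 1 ≈ 3436.4 − 1 ≈ 3435.4 → 3435

N ≈ 3435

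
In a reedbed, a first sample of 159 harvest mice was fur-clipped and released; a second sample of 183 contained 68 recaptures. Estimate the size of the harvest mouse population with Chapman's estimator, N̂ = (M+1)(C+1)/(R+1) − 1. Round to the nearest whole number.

N̂ = (159+1)(183+1)/(68+1) − 1 = 160·184/69 − 1
= 29440/69 − 1 ≈ 426.7 − 1 ≈ 425.7 → 426

N ≈ 426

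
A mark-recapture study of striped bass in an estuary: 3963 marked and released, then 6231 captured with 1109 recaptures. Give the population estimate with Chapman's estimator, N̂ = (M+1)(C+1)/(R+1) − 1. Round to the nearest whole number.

N̂ = (3963+1)(6231+1)/(1109+1) − 1 = 3964·6232/1110 − 1
= 24703648/1110 − 1 ≈ 22255.5 − 1 ≈ 22254.5 → 22255

N ≈ 22,255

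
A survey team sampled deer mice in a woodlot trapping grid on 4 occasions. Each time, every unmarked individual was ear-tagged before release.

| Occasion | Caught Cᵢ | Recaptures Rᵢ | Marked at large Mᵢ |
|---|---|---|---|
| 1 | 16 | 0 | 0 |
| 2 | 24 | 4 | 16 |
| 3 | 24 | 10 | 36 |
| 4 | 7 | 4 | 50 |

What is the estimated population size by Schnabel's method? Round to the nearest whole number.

N ≈ 89

Σ MᵢCᵢ = 0·16 + 16·24 + 36·24 + 50·7 = 0 + 384 + 864 + 350 = 1598
Σ Rᵢ = 0 + 4 + 10 + 4 = 18
N̂ = 1598 / 18 ≈ 88.8 → 89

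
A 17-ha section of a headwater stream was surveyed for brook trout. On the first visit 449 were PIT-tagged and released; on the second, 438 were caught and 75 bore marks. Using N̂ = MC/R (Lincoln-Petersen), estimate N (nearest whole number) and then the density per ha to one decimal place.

density ≈ 154.2 brook trout per ha

N̂ = 449·438/75 = 196662/75 ≈ 2622.2 → 2622
Density = N̂ / area = 2622 / 17 ≈ 154.24 → 154.2 per ha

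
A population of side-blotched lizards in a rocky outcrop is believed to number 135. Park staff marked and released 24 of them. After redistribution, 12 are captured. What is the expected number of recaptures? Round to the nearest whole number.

The marked fraction of the population is 24/135, so in a sample of 12 expect C·(M/N) marked.
E[R] = 24 × 12 / 135 = 288 / 135 ≈ 2.1 → 2

expected recaptures ≈ 2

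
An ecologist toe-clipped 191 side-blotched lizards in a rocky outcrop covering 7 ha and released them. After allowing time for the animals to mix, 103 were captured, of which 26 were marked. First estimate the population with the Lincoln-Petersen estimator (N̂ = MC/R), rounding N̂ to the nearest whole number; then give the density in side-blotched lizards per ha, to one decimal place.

N̂ = 191·103/26 = 19673/26 ≈ 756.7 → 757
Density = N̂ / area = 757 / 7 ≈ 108.14 → 108.1 per ha

density ≈ 108.1 side-blotched lizards per ha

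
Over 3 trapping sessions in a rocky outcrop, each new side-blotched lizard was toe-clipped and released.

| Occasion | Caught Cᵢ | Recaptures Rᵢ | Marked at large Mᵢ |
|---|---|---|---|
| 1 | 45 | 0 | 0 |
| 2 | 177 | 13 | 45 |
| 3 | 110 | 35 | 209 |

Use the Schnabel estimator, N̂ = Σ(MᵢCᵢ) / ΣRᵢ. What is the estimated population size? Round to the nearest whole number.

Σ MᵢCᵢ = 0·45 + 45·177 + 209·110 = 0 + 7965 + 22990 = 30955
Σ Rᵢ = 0 + 13 + 35 = 48
N̂ = 30955 / 48 ≈ 644.9 → 645

N ≈ 645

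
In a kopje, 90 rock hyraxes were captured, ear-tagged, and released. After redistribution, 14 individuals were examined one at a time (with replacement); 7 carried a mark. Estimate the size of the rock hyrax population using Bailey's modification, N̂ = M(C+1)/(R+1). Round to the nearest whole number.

N̂ = 90·(14+1)/(7+1) = 90·15/8 = 1350/8 ≈ 168.8 → 169

N ≈ 169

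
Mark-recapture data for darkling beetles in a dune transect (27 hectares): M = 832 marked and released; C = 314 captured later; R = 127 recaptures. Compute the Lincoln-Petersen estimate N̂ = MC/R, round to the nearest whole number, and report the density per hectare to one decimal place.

N̂ = 832·314/127 = 261248/127 ≈ 2057.1 → 2057
Density = N̂ / area = 2057 / 27 ≈ 76.19 → 76.2 per hectare

density ≈ 76.2 darkling beetles per hectare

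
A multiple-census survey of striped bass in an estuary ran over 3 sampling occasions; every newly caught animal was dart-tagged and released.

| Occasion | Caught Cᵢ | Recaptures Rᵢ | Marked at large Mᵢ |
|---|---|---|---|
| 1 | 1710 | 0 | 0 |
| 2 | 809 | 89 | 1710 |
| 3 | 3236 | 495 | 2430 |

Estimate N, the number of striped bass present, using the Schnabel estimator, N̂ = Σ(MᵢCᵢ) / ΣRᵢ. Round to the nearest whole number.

N ≈ 15,834

Σ MᵢCᵢ = 0·1710 + 1710·809 + 2430·3236 = 0 + 1383390 + 7863480 = 9246870
Σ Rᵢ = 0 + 89 + 495 = 584
N̂ = 9246870 / 584 ≈ 15833.7 → 15834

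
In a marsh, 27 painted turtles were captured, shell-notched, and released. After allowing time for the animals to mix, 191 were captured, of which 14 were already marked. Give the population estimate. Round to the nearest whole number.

N ≈ 368

The marked fraction in the recapture sample should equal the marked fraction in the population: 14/191 = 27/N.
N = (27 × 191) / 14 = 5157 / 14 ≈ 368.4 → 368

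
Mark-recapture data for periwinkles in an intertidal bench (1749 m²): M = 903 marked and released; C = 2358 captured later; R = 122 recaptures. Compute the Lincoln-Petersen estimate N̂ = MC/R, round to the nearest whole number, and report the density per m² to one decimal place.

density ≈ 10.0 periwinkles per m²

N̂ = 903·2358/122 = 2129274/122 ≈ 17453.1 → 17453
Density = N̂ / area = 17453 / 1749 ≈ 9.98 → 10.0 per m²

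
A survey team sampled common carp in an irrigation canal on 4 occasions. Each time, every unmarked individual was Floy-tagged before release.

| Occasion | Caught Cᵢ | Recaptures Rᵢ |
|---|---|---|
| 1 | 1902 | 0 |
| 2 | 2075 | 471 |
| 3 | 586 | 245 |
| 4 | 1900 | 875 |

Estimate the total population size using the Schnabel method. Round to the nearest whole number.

Marked at large before each occasion: Mᵢ = Σⱼ<ᵢ (Cⱼ − Rⱼ) → M1=0, M2=1902, M3=3506, M4=3847
Σ MᵢCᵢ = 0·1902 + 1902·2075 + 3506·586 + 3847·1900 = 0 + 3946650 + 2054516 + 7309300 = 13310466
Σ Rᵢ = 0 + 471 + 245 + 875 = 1591
N̂ = 13310466 / 1591 ≈ 8366.1 → 8366

N ≈ 8366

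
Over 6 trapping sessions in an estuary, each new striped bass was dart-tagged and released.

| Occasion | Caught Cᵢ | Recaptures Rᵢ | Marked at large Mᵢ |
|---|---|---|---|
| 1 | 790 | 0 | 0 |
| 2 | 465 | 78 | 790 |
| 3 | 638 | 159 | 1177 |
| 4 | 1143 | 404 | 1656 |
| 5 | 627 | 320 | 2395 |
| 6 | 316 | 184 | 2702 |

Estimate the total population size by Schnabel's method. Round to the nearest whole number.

Σ MᵢCᵢ = 0·790 + 790·465 + 1177·638 + 1656·1143 + 2395·627 + 2702·316 = 0 + 367350 + 750926 + 1892808 + 1501665 + 853832 = 5366581
Σ Rᵢ = 0 + 78 + 159 + 404 + 320 + 184 = 1145
N̂ = 5366581 / 1145 ≈ 4687.0 → 4687

N ≈ 4687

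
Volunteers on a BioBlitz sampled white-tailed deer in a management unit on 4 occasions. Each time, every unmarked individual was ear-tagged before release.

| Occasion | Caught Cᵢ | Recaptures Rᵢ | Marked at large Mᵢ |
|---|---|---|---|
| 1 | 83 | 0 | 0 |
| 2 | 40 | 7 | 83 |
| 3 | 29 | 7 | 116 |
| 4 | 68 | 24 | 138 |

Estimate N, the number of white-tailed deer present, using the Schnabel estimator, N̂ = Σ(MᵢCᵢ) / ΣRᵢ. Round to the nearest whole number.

Σ MᵢCᵢ = 0·83 + 83·40 + 116·29 + 138·68 = 0 + 3320 + 3364 + 9384 = 16068
Σ Rᵢ = 0 + 7 + 7 + 24 = 38
N̂ = 16068 / 38 ≈ 422.8 → 423

N ≈ 423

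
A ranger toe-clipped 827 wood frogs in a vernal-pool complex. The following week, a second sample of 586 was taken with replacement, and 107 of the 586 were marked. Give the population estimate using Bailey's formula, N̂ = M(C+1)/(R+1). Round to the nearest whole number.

N̂ = 827·(586+1)/(107+1) = 827·587/108 = 485449/108 ≈ 4494.9 → 4495

N ≈ 4495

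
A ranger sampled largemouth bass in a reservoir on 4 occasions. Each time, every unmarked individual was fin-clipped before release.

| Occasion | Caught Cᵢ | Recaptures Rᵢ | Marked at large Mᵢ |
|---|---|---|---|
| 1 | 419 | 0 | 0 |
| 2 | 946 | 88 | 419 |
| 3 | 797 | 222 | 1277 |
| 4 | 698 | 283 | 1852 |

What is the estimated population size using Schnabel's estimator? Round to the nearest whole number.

N ≈ 4565

Σ MᵢCᵢ = 0·419 + 419·946 + 1277·797 + 1852·698 = 0 + 396374 + 1017769 + 1292696 = 2706839
Σ Rᵢ = 0 + 88 + 222 + 283 = 593
N̂ = 2706839 / 593 ≈ 4564.7 → 4565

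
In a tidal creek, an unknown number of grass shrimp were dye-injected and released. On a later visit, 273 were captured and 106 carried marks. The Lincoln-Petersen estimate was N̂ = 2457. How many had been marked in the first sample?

M = 954

From N = M·C/R: M = N·R / C = 2457·106 / 273 = 260442 / 273 = 954.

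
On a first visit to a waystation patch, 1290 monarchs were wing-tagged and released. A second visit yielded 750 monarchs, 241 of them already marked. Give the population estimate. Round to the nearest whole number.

N ≈ 4015

N = (1290 × 750) / 241 = 967500 / 241 ≈ 4014.5 → 4015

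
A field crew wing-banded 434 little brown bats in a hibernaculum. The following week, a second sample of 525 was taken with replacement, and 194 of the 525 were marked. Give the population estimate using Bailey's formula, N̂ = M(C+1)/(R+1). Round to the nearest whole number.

N̂ = 434·(525+1)/(194+1) = 434·526/195 = 228284/195 ≈ 1170.7 → 1171

N ≈ 1171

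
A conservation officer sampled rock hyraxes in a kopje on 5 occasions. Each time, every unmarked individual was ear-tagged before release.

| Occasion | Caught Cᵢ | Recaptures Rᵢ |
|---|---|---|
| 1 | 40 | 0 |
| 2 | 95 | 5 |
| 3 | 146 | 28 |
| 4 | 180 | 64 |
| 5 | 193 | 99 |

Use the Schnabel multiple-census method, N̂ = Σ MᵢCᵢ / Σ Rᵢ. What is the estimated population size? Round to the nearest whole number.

N ≈ 702

Marked at large before each occasion: Mᵢ = Σⱼ<ᵢ (Cⱼ − Rⱼ) → M1=0, M2=40, M3=130, M4=248, M5=364
Σ MᵢCᵢ = 0·40 + 40·95 + 130·146 + 248·180 + 364·193 = 0 + 3800 + 18980 + 44640 + 70252 = 137672
Σ Rᵢ = 0 + 5 + 28 + 64 + 99 = 196
N̂ = 137672 / 196 ≈ 702.4 → 702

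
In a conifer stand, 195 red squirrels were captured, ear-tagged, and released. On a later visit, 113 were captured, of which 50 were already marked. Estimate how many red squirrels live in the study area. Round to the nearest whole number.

The marked fraction in the recapture sample should equal the marked fraction in the population: 50/113 = 195/N.
N = (195 × 113) / 50 = 22035 / 50 ≈ 440.7 → 441

N ≈ 441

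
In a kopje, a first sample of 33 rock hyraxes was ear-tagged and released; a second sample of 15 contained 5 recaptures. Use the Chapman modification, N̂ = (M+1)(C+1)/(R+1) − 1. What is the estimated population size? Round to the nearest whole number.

N̂ = (33+1)(15+1)/(5+1) − 1 = 34·16/6 − 1
= 544/6 − 1 ≈ 90.7 − 1 ≈ 89.7 → 90

N ≈ 90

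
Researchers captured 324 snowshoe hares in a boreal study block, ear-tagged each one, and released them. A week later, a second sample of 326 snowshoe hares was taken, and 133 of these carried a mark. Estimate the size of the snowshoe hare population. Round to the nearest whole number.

The marked fraction in the recapture sample should equal the marked fraction in the population: 133/326 = 324/N.
N = (324 × 326) / 133 = 105624 / 133 ≈ 794.2 → 794

N ≈ 794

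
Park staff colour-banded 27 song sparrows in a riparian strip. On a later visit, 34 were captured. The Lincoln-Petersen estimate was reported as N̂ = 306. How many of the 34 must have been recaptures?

R = 3

From N = M·C/R: R = M·C / N = 27·34 / 306 = 918 / 306 = 3.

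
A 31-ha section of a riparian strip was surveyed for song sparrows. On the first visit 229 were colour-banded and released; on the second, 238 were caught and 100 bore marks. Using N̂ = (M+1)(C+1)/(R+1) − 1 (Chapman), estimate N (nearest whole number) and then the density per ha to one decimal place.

N̂ = 230·239/101 − 1 = 54970/101 − 1 ≈ 543.3 → 543
Density = N̂ / area = 543 / 31 ≈ 17.52 → 17.5 per ha

density ≈ 17.5 song sparrows per ha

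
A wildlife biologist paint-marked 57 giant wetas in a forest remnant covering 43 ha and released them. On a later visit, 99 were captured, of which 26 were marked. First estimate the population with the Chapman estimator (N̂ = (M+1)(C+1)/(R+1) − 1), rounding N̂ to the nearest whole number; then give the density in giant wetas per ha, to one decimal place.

N̂ = 58·100/27 − 1 = 5800/27 − 1 ≈ 213.8 → 214
Density = N̂ / area = 214 / 43 ≈ 4.98 → 5.0 per ha

density ≈ 5.0 giant wetas per ha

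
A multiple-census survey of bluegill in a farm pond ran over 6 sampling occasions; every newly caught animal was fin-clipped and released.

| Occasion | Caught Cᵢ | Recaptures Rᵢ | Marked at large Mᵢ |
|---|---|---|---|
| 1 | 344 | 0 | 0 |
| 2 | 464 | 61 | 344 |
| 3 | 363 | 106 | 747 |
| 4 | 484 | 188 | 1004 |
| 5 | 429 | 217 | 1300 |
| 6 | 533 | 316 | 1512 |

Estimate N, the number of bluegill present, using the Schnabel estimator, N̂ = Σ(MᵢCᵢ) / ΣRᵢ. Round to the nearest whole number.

Σ MᵢCᵢ = 0·344 + 344·464 + 747·363 + 1004·484 + 1300·429 + 1512·533 = 0 + 159616 + 271161 + 485936 + 557700 + 805896 = 2280309
Σ Rᵢ = 0 + 61 + 106 + 188 + 217 + 316 = 888
N̂ = 2280309 / 888 ≈ 2567.9 → 2568

N ≈ 2568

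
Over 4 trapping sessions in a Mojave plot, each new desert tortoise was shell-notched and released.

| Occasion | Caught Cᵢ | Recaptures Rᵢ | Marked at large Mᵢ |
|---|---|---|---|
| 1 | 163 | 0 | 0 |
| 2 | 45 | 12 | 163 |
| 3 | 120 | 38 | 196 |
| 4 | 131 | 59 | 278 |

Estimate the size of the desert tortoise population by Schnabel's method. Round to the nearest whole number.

Σ MᵢCᵢ = 0·163 + 163·45 + 196·120 + 278·131 = 0 + 7335 + 23520 + 36418 = 67273
Σ Rᵢ = 0 + 12 + 38 + 59 = 109
N̂ = 67273 / 109 ≈ 617.2 → 617

N ≈ 617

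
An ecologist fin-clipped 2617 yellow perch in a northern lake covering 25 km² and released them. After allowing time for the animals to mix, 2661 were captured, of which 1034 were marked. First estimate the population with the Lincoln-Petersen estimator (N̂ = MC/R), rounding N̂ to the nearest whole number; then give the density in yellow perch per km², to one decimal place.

density ≈ 269.4 yellow perch per km²

N̂ = 2617·2661/1034 = 6963837/1034 ≈ 6734.9 → 6735
Density = N̂ / area = 6735 / 25 ≈ 269.40 → 269.4 per km²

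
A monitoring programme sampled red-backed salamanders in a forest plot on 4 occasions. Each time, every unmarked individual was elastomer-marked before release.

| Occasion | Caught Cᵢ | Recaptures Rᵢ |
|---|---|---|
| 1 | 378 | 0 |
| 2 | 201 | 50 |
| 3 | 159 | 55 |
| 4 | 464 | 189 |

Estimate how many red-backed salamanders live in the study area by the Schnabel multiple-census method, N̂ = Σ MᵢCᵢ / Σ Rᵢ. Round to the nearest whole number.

Marked at large before each occasion: Mᵢ = Σⱼ<ᵢ (Cⱼ − Rⱼ) → M1=0, M2=378, M3=529, M4=633
Σ MᵢCᵢ = 0·378 + 378·201 + 529·159 + 633·464 = 0 + 75978 + 84111 + 293712 = 453801
Σ Rᵢ = 0 + 50 + 55 + 189 = 294
N̂ = 453801 / 294 ≈ 1543.5 → 1544

N ≈ 1544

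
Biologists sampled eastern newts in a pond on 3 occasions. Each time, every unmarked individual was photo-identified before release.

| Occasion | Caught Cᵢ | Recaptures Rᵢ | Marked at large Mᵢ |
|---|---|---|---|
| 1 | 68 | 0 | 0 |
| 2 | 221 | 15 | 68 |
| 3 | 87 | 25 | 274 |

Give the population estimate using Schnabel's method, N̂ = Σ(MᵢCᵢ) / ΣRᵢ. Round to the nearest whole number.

N ≈ 972

Σ MᵢCᵢ = 0·68 + 68·221 + 274·87 = 0 + 15028 + 23838 = 38866
Σ Rᵢ = 0 + 15 + 25 = 40
N̂ = 38866 / 40 ≈ 971.6 → 972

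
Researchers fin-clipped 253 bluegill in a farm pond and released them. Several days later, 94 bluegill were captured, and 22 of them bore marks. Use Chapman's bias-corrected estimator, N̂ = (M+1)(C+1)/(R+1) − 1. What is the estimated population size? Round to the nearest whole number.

N ≈ 1048

N̂ = (253+1)(94+1)/(22+1) − 1 = 254·95/23 − 1
= 24130/23 − 1 ≈ 1049.1 − 1 ≈ 1048.1 → 1048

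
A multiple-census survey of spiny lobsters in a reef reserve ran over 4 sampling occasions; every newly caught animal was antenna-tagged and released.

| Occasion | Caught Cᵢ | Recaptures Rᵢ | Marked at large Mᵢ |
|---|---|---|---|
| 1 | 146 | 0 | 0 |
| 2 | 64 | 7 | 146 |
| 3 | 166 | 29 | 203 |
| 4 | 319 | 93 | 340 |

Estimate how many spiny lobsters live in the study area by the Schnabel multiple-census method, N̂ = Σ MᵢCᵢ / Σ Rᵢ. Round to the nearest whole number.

Σ MᵢCᵢ = 0·146 + 146·64 + 203·166 + 340·319 = 0 + 9344 + 33698 + 108460 = 151502
Σ Rᵢ = 0 + 7 + 29 + 93 = 129
N̂ = 151502 / 129 ≈ 1174.4 → 1174

N ≈ 1174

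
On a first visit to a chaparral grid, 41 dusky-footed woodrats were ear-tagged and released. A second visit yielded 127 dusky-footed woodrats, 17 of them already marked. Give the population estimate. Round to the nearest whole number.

Lincoln-Petersen assumes M/N = R/C, so N = M·C / R.
N = (41 × 127) / 17 = 5207 / 17 ≈ 306.3 → 306

N ≈ 306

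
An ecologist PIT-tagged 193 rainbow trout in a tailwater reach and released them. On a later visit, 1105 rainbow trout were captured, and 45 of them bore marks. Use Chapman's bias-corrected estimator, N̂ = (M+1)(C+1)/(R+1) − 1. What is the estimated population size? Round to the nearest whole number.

N̂ = (193+1)(1105+1)/(45+1) − 1 = 194·1106/46 − 1
= 214564/46 − 1 ≈ 4664.4 − 1 ≈ 4663.4 → 4663

N ≈ 4663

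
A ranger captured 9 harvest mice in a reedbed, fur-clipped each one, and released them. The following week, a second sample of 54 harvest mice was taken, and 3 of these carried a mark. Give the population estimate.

N = 162

If marked individuals mix randomly, R/C ≈ M/N, giving N ≈ M·C/R.
N = (9 × 54) / 3 = 486 / 3 = 162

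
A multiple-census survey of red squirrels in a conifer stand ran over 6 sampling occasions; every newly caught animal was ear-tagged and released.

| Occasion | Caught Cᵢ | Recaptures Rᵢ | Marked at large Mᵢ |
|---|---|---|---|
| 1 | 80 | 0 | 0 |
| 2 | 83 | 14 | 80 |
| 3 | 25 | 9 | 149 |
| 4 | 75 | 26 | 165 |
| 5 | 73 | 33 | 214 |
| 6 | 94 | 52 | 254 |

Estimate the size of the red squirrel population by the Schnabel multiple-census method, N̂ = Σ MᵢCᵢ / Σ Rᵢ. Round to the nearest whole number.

N ≈ 464

Σ MᵢCᵢ = 0·80 + 80·83 + 149·25 + 165·75 + 214·73 + 254·94 = 0 + 6640 + 3725 + 12375 + 15622 + 23876 = 62238
Σ Rᵢ = 0 + 14 + 9 + 26 + 33 + 52 = 134
N̂ = 62238 / 134 ≈ 464.46 → 464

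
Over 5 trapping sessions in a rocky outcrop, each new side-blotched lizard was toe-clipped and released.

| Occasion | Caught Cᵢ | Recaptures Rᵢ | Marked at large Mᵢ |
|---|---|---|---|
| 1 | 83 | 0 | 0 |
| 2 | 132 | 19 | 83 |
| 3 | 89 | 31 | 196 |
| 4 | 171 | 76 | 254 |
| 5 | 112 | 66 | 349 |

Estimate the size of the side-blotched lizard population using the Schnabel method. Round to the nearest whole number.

N ≈ 578

Σ MᵢCᵢ = 0·83 + 83·132 + 196·89 + 254·171 + 349·112 = 0 + 10956 + 17444 + 43434 + 39088 = 110922
Σ Rᵢ = 0 + 19 + 31 + 76 + 66 = 192
N̂ = 110922 / 192 ≈ 577.7 → 578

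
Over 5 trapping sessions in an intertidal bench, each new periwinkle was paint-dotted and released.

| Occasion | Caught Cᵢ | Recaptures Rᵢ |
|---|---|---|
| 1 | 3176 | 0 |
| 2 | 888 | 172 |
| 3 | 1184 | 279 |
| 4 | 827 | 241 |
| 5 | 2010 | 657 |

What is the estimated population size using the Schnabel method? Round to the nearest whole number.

N ≈ 16,468

Marked at large before each occasion: Mᵢ = Σⱼ<ᵢ (Cⱼ − Rⱼ) → M1=0, M2=3176, M3=3892, M4=4797, M5=5383
Σ MᵢCᵢ = 0·3176 + 3176·888 + 3892·1184 + 4797·827 + 5383·2010 = 0 + 2820288 + 4608128 + 3967119 + 10819830 = 22215365
Σ Rᵢ = 0 + 172 + 279 + 241 + 657 = 1349
N̂ = 22215365 / 1349 ≈ 16468.0 → 16468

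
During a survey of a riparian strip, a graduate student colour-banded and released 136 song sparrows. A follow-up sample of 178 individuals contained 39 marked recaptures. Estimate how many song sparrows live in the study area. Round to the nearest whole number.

N ≈ 621

Lincoln-Petersen assumes M/N = R/C, so N = M·C / R.
N = (136 × 178) / 39 = 24208 / 39 ≈ 620.7 → 621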